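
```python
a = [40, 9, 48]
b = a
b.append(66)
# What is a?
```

After line 1: a = [40, 9, 48]
After line 2 (b = a is an alias, same object): a = [40, 9, 48], b = [40, 9, 48]
After line 3 (b.append mutates the shared list): a = [40, 9, 48, 66], b = [40, 9, 48, 66]

[40, 9, 48, 66]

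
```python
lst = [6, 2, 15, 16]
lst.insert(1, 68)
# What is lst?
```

[6, 68, 2, 15, 16]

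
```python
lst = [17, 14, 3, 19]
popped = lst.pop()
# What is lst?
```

[17, 14, 3]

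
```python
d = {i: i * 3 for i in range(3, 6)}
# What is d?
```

{3: 9, 4: 12, 5: 15}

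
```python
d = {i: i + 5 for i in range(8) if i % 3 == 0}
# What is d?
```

{0: 5, 3: 8, 6: 11}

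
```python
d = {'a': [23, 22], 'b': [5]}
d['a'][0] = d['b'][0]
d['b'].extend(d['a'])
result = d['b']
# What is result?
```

After line 1: d = {'a': [23, 22], 'b': [5]}
After line 2 (a[0] = b[0] = 5): d = {'a': [5, 22], 'b': [5]}
After line 3 (b.extend(a) appends [5, 22]): d = {'a': [5, 22], 'b': [5, 5, 22]}
After line 4: result = d['b'] = [5, 5, 22]

[5, 5, 22]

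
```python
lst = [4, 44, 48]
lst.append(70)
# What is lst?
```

[4, 44, 48, 70]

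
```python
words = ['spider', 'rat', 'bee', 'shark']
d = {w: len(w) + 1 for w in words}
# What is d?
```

{'spider': 7, 'rat': 4, 'bee': 4, 'shark': 6}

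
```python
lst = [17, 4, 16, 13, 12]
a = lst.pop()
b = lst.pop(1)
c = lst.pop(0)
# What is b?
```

After line 1: lst = [17, 4, 16, 13, 12]
After line 2 (pop() -> a = 12): lst = [17, 4, 16, 13]
After line 3 (pop(1) -> b = 4): lst = [17, 16, 13]
After line 4 (pop(0) -> c = 17): lst = [16, 13]

4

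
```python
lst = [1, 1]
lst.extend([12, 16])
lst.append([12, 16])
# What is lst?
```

After line 1: lst = [1, 1]
After line 2 (extend unpacks [12, 16]): lst = [1, 1, 12, 16]
After line 3 (append adds [12, 16] as single element): lst = [1, 1, 12, 16, [12, 16]]

[1, 1, 12, 16, [12, 16]]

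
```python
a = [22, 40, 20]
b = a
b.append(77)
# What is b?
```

After line 1: a = [22, 40, 20]
After line 2 (b = a is an alias, same object): a = [22, 40, 20], b = [22, 40, 20]
After line 3 (b.append mutates the shared list): a = [22, 40, 20, 77], b = [22, 40, 20, 77]

[22, 40, 20, 77]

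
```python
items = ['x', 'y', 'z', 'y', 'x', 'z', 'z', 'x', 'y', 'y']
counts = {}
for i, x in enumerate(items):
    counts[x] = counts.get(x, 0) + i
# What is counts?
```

Initial: counts = {}, items = ['x', 'y', 'z', 'y', 'x', 'z', 'z', 'x', 'y', 'y']
i=0, x='x': counts = {'x': 0}
i=1, x='y': counts = {'x': 0, 'y': 1}
i=2, x='z': counts = {'x': 0, 'y': 1, 'z': 2}
i=3, x='y': counts = {'x': 0, 'y': 4, 'z': 2}
i=4, x='x': counts = {'x': 4, 'y': 4, 'z': 2}
i=5, x='z': counts = {'x': 4, 'y': 4, 'z': 7}
i=6, x='z': counts = {'x': 4, 'y': 4, 'z': 13}
i=7, x='x': counts = {'x': 11, 'y': 4, 'z': 13}
i=8, x='y': counts = {'x': 11, 'y': 12, 'z': 13}
i=9, x='y': counts = {'x': 11, 'y': 21, 'z': 13}

{'x': 11, 'y': 21, 'z': 13}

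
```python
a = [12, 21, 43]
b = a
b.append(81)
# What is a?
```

After line 1: a = [12, 21, 43]
After line 2 (b = a is an alias, same object): a = [12, 21, 43], b = [12, 21, 43]
After line 3 (b.append mutates the shared list): a = [12, 21, 43, 81], b = [12, 21, 43, 81]

[12, 21, 43, 81]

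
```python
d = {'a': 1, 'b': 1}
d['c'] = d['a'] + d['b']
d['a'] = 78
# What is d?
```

After line 1: d = {'a': 1, 'b': 1}
After line 2 (d['c'] = 1 + 1): d = {'a': 1, 'b': 1, 'c': 2}
After line 3: d = {'a': 78, 'b': 1, 'c': 2}

{'a': 78, 'b': 1, 'c': 2}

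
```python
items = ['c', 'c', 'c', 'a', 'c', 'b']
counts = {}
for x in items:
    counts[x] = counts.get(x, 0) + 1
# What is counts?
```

Initial: counts = {}, items = ['c', 'c', 'c', 'a', 'c', 'b']
See 'c': counts = {'c': 1}
See 'c': counts = {'c': 2}
See 'c': counts = {'c': 3}
See 'a': counts = {'c': 3, 'a': 1}
See 'c': counts = {'c': 4, 'a': 1}
See 'b': counts = {'c': 4, 'a': 1, 'b': 1}

{'c': 4, 'a': 1, 'b': 1}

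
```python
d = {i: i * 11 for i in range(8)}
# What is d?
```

{0: 0, 1: 11, 2: 22, 3: 33, 4: 44, 5: 55, 6: 66, 7: 77}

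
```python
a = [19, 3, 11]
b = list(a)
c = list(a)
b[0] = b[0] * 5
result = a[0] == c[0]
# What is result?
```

After line 1: a = [19, 3, 11]
After line 2 (b = list(a), copy): a = [19, 3, 11], b = [19, 3, 11]
After line 3 (c = list(a) is a copy, new object): c = [19, 3, 11]
After line 4 (b[0] = 19 * 5 = 95; only b mutates (copy)): a = [19, 3, 11], b = [95, 3, 11], c = [19, 3, 11]
After line 5 (a[0] = 19, c[0] = 19; result = True)

True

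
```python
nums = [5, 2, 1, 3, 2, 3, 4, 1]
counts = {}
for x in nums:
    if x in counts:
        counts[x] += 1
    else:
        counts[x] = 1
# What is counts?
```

Initial: counts = {}, nums = [5, 2, 1, 3, 2, 3, 4, 1]
See 5: counts = {5: 1}
See 2: counts = {5: 1, 2: 1}
See 1: counts = {5: 1, 2: 1, 1: 1}
See 3: counts = {5: 1, 2: 1, 1: 1, 3: 1}
See 2: counts = {5: 1, 2: 2, 1: 1, 3: 1}
See 3: counts = {5: 1, 2: 2, 1: 1, 3: 2}
See 4: counts = {5: 1, 2: 2, 1: 1, 3: 2, 4: 1}
See 1: counts = {5: 1, 2: 2, 1: 2, 3: 2, 4: 1}

{5: 1, 2: 2, 1: 2, 3: 2, 4: 1}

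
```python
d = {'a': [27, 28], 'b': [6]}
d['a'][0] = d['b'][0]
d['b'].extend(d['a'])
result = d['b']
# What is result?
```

After line 1: d = {'a': [27, 28], 'b': [6]}
After line 2 (a[0] = b[0] = 6): d = {'a': [6, 28], 'b': [6]}
After line 3 (b.extend(a) appends [6, 28]): d = {'a': [6, 28], 'b': [6, 6, 28]}
After line 4: result = d['b'] = [6, 6, 28]

[6, 6, 28]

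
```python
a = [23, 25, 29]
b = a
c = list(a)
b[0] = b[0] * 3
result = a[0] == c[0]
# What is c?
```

After line 1: a = [23, 25, 29]
After line 2 (b = a, alias): a = [23, 25, 29], b = [23, 25, 29]
After line 3 (c = list(a) is a copy, new object): c = [23, 25, 29]
After line 4 (b[0] = 23 * 3 = 69; mutates shared a/b): a = b = [69, 25, 29], c = [23, 25, 29]
After line 5 (a[0] = 69, c[0] = 23; result = False)

[23, 25, 29]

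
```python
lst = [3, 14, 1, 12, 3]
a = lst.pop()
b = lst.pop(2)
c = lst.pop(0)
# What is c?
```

After line 1: lst = [3, 14, 1, 12, 3]
After line 2 (pop() -> a = 3): lst = [3, 14, 1, 12]
After line 3 (pop(2) -> b = 1): lst = [3, 14, 12]
After line 4 (pop(0) -> c = 3): lst = [14, 12]

3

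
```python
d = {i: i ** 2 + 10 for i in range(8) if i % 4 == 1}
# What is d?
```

{1: 11, 5: 35}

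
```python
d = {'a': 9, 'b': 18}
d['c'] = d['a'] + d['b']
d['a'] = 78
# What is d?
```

After line 1: d = {'a': 9, 'b': 18}
After line 2 (d['c'] = 9 + 18): d = {'a': 9, 'b': 18, 'c': 27}
After line 3: d = {'a': 78, 'b': 18, 'c': 27}

{'a': 78, 'b': 18, 'c': 27}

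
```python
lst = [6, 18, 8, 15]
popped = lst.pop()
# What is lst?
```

[6, 18, 8]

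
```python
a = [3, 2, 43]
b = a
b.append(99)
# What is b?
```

After line 1: a = [3, 2, 43]
After line 2 (b = a is an alias, same object): a = [3, 2, 43], b = [3, 2, 43]
After line 3 (b.append mutates the shared list): a = [3, 2, 43, 99], b = [3, 2, 43, 99]

[3, 2, 43, 99]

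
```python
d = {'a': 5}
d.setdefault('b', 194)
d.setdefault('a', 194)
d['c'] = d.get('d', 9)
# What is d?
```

After line 1: d = {'a': 5}
After line 2 (setdefault adds 'b'=194): d = {'a': 5, 'b': 194}
After line 3 (setdefault 'a' no-op, already exists): d = {'a': 5, 'b': 194}
After line 4 (get('d', 9) returns default since 'd' not in d): d = {'a': 5, 'b': 194, 'c': 9}

{'a': 5, 'b': 194, 'c': 9}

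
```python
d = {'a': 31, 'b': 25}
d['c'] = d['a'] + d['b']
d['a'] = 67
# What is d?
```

After line 1: d = {'a': 31, 'b': 25}
After line 2 (d['c'] = 31 + 25): d = {'a': 31, 'b': 25, 'c': 56}
After line 3: d = {'a': 67, 'b': 25, 'c': 56}

{'a': 67, 'b': 25, 'c': 56}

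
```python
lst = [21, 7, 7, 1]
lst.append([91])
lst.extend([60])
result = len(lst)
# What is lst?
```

After line 1: lst = [21, 7, 7, 1]
After line 2 (append adds [91] as single element): lst = [21, 7, 7, 1, [91]]
After line 3 (extend unpacks [60], adds 60): lst = [21, 7, 7, 1, [91], 60]
After line 4: result = len(lst) = 6

[21, 7, 7, 1, [91], 60]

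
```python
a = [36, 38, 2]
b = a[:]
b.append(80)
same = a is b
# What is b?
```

After line 1: a = [36, 38, 2]
After line 2 (b = a[:] is a shallow copy, new object): a = [36, 38, 2], b = [36, 38, 2]
After line 3 (append only mutates b): a = [36, 38, 2], b = [36, 38, 2, 80]
After line 4 (same = a is b; different objects -> False): same = False

[36, 38, 2, 80]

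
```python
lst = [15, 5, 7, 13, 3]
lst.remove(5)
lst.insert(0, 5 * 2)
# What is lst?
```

After line 1: lst = [15, 5, 7, 13, 3]
After line 2 (remove first 5): lst = [15, 7, 13, 3]
After line 3 (insert 10 at index 0): lst = [10, 15, 7, 13, 3]

[10, 15, 7, 13, 3]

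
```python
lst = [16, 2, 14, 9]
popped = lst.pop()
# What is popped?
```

9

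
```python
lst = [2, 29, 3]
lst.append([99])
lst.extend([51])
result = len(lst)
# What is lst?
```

After line 1: lst = [2, 29, 3]
After line 2 (append adds [99] as single element): lst = [2, 29, 3, [99]]
After line 3 (extend unpacks [51], adds 51): lst = [2, 29, 3, [99], 51]
After line 4: result = len(lst) = 5

[2, 29, 3, [99], 51]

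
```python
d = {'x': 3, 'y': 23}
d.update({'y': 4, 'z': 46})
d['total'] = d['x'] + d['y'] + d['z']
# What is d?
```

After line 1: d = {'x': 3, 'y': 23}
After line 2 (y overwritten, z added): d = {'x': 3, 'y': 4, 'z': 46}
After line 3 (total = 3 + 4 + 46 = 53): d = {'x': 3, 'y': 4, 'z': 46, 'total': 53}

{'x': 3, 'y': 4, 'z': 46, 'total': 53}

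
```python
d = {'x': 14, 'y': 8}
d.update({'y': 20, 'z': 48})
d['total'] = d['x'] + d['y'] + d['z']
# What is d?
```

After line 1: d = {'x': 14, 'y': 8}
After line 2 (y overwritten, z added): d = {'x': 14, 'y': 20, 'z': 48}
After line 3 (total = 14 + 20 + 48 = 82): d = {'x': 14, 'y': 20, 'z': 48, 'total': 82}

{'x': 14, 'y': 20, 'z': 48, 'total': 82}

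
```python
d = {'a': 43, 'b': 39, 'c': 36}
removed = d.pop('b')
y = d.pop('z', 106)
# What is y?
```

After line 1: d = {'a': 43, 'b': 39, 'c': 36}
After line 2 (pop 'b' returns 39): d = {'a': 43, 'c': 36}, removed = 39
After line 3 (pop 'z' missing, returns default 106): d = {'a': 43, 'c': 36}, y = 106

106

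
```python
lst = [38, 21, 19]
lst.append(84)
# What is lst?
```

[38, 21, 19, 84]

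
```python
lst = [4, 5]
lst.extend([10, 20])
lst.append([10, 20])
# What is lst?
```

After line 1: lst = [4, 5]
After line 2 (extend unpacks [10, 20]): lst = [4, 5, 10, 20]
After line 3 (append adds [10, 20] as single element): lst = [4, 5, 10, 20, [10, 20]]

[4, 5, 10, 20, [10, 20]]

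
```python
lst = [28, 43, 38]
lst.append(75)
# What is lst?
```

[28, 43, 38, 75]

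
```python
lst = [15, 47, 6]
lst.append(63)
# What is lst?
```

[15, 47, 6, 63]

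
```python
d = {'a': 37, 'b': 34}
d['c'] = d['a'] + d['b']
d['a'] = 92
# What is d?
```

After line 1: d = {'a': 37, 'b': 34}
After line 2 (d['c'] = 37 + 34): d = {'a': 37, 'b': 34, 'c': 71}
After line 3: d = {'a': 92, 'b': 34, 'c': 71}

{'a': 92, 'b': 34, 'c': 71}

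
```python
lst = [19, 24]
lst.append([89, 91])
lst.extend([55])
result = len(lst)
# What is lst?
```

After line 1: lst = [19, 24]
After line 2 (append adds [89, 91] as single element): lst = [19, 24, [89, 91]]
After line 3 (extend unpacks [55], adds 55): lst = [19, 24, [89, 91], 55]
After line 4: result = len(lst) = 4

[19, 24, [89, 91], 55]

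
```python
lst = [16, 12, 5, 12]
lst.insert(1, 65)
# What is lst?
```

[16, 65, 12, 5, 12]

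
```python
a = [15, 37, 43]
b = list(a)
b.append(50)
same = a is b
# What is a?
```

After line 1: a = [15, 37, 43]
After line 2 (b = list(a) is a shallow copy, new object): a = [15, 37, 43], b = [15, 37, 43]
After line 3 (append only mutates b): a = [15, 37, 43], b = [15, 37, 43, 50]
After line 4 (same = a is b; different objects -> False): same = False

[15, 37, 43]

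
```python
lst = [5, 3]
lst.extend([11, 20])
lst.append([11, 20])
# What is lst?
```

After line 1: lst = [5, 3]
After line 2 (extend unpacks [11, 20]): lst = [5, 3, 11, 20]
After line 3 (append adds [11, 20] as single element): lst = [5, 3, 11, 20, [11, 20]]

[5, 3, 11, 20, [11, 20]]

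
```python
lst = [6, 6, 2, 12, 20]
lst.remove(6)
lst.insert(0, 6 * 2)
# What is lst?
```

After line 1: lst = [6, 6, 2, 12, 20]
After line 2 (remove first 6): lst = [6, 2, 12, 20]
After line 3 (insert 12 at index 0): lst = [12, 6, 2, 12, 20]

[12, 6, 2, 12, 20]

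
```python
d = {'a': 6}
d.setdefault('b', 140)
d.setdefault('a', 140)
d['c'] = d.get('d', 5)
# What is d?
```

After line 1: d = {'a': 6}
After line 2 (setdefault adds 'b'=140): d = {'a': 6, 'b': 140}
After line 3 (setdefault 'a' no-op, already exists): d = {'a': 6, 'b': 140}
After line 4 (get('d', 5) returns default since 'd' not in d): d = {'a': 6, 'b': 140, 'c': 5}

{'a': 6, 'b': 140, 'c': 5}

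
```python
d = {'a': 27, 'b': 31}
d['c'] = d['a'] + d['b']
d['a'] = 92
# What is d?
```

After line 1: d = {'a': 27, 'b': 31}
After line 2 (d['c'] = 27 + 31): d = {'a': 27, 'b': 31, 'c': 58}
After line 3: d = {'a': 92, 'b': 31, 'c': 58}

{'a': 92, 'b': 31, 'c': 58}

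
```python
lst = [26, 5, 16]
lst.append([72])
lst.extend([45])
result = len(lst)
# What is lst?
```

After line 1: lst = [26, 5, 16]
After line 2 (append adds [72] as single element): lst = [26, 5, 16, [72]]
After line 3 (extend unpacks [45], adds 45): lst = [26, 5, 16, [72], 45]
After line 4: result = len(lst) = 5

[26, 5, 16, [72], 45]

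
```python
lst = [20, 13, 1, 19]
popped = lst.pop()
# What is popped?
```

19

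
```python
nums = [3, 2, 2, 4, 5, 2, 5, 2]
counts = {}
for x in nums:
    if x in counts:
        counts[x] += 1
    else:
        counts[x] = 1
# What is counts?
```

Initial: counts = {}, nums = [3, 2, 2, 4, 5, 2, 5, 2]
See 3: counts = {3: 1}
See 2: counts = {3: 1, 2: 1}
See 2: counts = {3: 1, 2: 2}
See 4: counts = {3: 1, 2: 2, 4: 1}
See 5: counts = {3: 1, 2: 2, 4: 1, 5: 1}
See 2: counts = {3: 1, 2: 3, 4: 1, 5: 1}
See 5: counts = {3: 1, 2: 3, 4: 1, 5: 2}
See 2: counts = {3: 1, 2: 4, 4: 1, 5: 2}

{3: 1, 2: 4, 4: 1, 5: 2}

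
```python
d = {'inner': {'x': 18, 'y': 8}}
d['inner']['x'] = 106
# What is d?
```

After line 1: d = {'inner': {'x': 18, 'y': 8}}
After line 2 (inner x overwritten): d = {'inner': {'x': 106, 'y': 8}}

{'inner': {'x': 106, 'y': 8}}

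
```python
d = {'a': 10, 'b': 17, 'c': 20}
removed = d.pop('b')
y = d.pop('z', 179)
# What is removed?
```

After line 1: d = {'a': 10, 'b': 17, 'c': 20}
After line 2 (pop 'b' returns 17): d = {'a': 10, 'c': 20}, removed = 17
After line 3 (pop 'z' missing, returns default 179): d = {'a': 10, 'c': 20}, y = 179

17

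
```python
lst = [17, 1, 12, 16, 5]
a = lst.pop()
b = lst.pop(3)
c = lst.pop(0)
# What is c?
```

After line 1: lst = [17, 1, 12, 16, 5]
After line 2 (pop() -> a = 5): lst = [17, 1, 12, 16]
After line 3 (pop(3) -> b = 16): lst = [17, 1, 12]
After line 4 (pop(0) -> c = 17): lst = [1, 12]

17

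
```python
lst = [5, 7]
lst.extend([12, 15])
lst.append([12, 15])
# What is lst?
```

After line 1: lst = [5, 7]
After line 2 (extend unpacks [12, 15]): lst = [5, 7, 12, 15]
After line 3 (append adds [12, 15] as single element): lst = [5, 7, 12, 15, [12, 15]]

[5, 7, 12, 15, [12, 15]]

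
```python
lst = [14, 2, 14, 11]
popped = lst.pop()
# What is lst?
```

[14, 2, 14]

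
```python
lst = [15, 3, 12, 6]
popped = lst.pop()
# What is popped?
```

6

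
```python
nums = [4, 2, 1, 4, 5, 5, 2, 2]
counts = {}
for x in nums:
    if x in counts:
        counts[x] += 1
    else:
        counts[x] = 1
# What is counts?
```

Initial: counts = {}, nums = [4, 2, 1, 4, 5, 5, 2, 2]
See 4: counts = {4: 1}
See 2: counts = {4: 1, 2: 1}
See 1: counts = {4: 1, 2: 1, 1: 1}
See 4: counts = {4: 2, 2: 1, 1: 1}
See 5: counts = {4: 2, 2: 1, 1: 1, 5: 1}
See 5: counts = {4: 2, 2: 1, 1: 1, 5: 2}
See 2: counts = {4: 2, 2: 2, 1: 1, 5: 2}
See 2: counts = {4: 2, 2: 3, 1: 1, 5: 2}

{4: 2, 2: 3, 1: 1, 5: 2}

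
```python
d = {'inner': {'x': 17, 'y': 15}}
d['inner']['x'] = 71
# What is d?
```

After line 1: d = {'inner': {'x': 17, 'y': 15}}
After line 2 (inner x overwritten): d = {'inner': {'x': 71, 'y': 15}}

{'inner': {'x': 71, 'y': 15}}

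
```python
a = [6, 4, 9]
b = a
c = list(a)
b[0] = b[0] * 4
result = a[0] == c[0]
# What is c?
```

After line 1: a = [6, 4, 9]
After line 2 (b = a, alias): a = [6, 4, 9], b = [6, 4, 9]
After line 3 (c = list(a) is a copy, new object): c = [6, 4, 9]
After line 4 (b[0] = 6 * 4 = 24; mutates shared a/b): a = b = [24, 4, 9], c = [6, 4, 9]
After line 5 (a[0] = 24, c[0] = 6; result = False)

[6, 4, 9]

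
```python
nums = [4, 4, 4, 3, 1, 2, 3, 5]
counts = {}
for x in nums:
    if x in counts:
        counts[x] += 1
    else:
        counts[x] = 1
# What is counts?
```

Initial: counts = {}, nums = [4, 4, 4, 3, 1, 2, 3, 5]
See 4: counts = {4: 1}
See 4: counts = {4: 2}
See 4: counts = {4: 3}
See 3: counts = {4: 3, 3: 1}
See 1: counts = {4: 3, 3: 1, 1: 1}
See 2: counts = {4: 3, 3: 1, 1: 1, 2: 1}
See 3: counts = {4: 3, 3: 2, 1: 1, 2: 1}
See 5: counts = {4: 3, 3: 2, 1: 1, 2: 1, 5: 1}

{4: 3, 3: 2, 1: 1, 2: 1, 5: 1}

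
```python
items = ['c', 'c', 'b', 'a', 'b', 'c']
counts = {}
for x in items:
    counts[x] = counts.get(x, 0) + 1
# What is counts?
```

Initial: counts = {}, items = ['c', 'c', 'b', 'a', 'b', 'c']
See 'c': counts = {'c': 1}
See 'c': counts = {'c': 2}
See 'b': counts = {'c': 2, 'b': 1}
See 'a': counts = {'c': 2, 'b': 1, 'a': 1}
See 'b': counts = {'c': 2, 'b': 2, 'a': 1}
See 'c': counts = {'c': 3, 'b': 2, 'a': 1}

{'c': 3, 'b': 2, 'a': 1}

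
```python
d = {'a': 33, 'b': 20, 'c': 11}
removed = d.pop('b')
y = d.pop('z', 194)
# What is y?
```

After line 1: d = {'a': 33, 'b': 20, 'c': 11}
After line 2 (pop 'b' returns 20): d = {'a': 33, 'c': 11}, removed = 20
After line 3 (pop 'z' missing, returns default 194): d = {'a': 33, 'c': 11}, y = 194

194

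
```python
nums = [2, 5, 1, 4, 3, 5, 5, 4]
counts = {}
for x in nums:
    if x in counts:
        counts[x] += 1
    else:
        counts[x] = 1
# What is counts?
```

Initial: counts = {}, nums = [2, 5, 1, 4, 3, 5, 5, 4]
See 2: counts = {2: 1}
See 5: counts = {2: 1, 5: 1}
See 1: counts = {2: 1, 5: 1, 1: 1}
See 4: counts = {2: 1, 5: 1, 1: 1, 4: 1}
See 3: counts = {2: 1, 5: 1, 1: 1, 4: 1, 3: 1}
See 5: counts = {2: 1, 5: 2, 1: 1, 4: 1, 3: 1}
See 5: counts = {2: 1, 5: 3, 1: 1, 4: 1, 3: 1}
See 4: counts = {2: 1, 5: 3, 1: 1, 4: 2, 3: 1}

{2: 1, 5: 3, 1: 1, 4: 2, 3: 1}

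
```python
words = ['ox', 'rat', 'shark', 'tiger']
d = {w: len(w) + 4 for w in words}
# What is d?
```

{'ox': 6, 'rat': 7, 'shark': 9, 'tiger': 9}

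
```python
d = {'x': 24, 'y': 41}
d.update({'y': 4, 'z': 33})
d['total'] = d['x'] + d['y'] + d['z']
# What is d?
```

After line 1: d = {'x': 24, 'y': 41}
After line 2 (y overwritten, z added): d = {'x': 24, 'y': 4, 'z': 33}
After line 3 (total = 24 + 4 + 33 = 61): d = {'x': 24, 'y': 4, 'z': 33, 'total': 61}

{'x': 24, 'y': 4, 'z': 33, 'total': 61}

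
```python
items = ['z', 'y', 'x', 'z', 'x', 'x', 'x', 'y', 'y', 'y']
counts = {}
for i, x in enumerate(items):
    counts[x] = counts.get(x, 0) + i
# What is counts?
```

Initial: counts = {}, items = ['z', 'y', 'x', 'z', 'x', 'x', 'x', 'y', 'y', 'y']
i=0, x='z': counts = {'z': 0}
i=1, x='y': counts = {'z': 0, 'y': 1}
i=2, x='x': counts = {'z': 0, 'y': 1, 'x': 2}
i=3, x='z': counts = {'z': 3, 'y': 1, 'x': 2}
i=4, x='x': counts = {'z': 3, 'y': 1, 'x': 6}
i=5, x='x': counts = {'z': 3, 'y': 1, 'x': 11}
i=6, x='x': counts = {'z': 3, 'y': 1, 'x': 17}
i=7, x='y': counts = {'z': 3, 'y': 8, 'x': 17}
i=8, x='y': counts = {'z': 3, 'y': 16, 'x': 17}
i=9, x='y': counts = {'z': 3, 'y': 25, 'x': 17}

{'z': 3, 'y': 25, 'x': 17}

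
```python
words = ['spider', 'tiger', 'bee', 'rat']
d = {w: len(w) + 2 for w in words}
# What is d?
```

{'spider': 8, 'tiger': 7, 'bee': 5, 'rat': 5}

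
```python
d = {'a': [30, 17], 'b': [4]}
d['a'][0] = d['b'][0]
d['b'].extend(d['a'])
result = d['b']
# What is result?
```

After line 1: d = {'a': [30, 17], 'b': [4]}
After line 2 (a[0] = b[0] = 4): d = {'a': [4, 17], 'b': [4]}
After line 3 (b.extend(a) appends [4, 17]): d = {'a': [4, 17], 'b': [4, 4, 17]}
After line 4: result = d['b'] = [4, 4, 17]

[4, 4, 17]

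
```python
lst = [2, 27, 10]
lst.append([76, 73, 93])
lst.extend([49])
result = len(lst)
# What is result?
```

After line 1: lst = [2, 27, 10]
After line 2 (append adds [76, 73, 93] as single element): lst = [2, 27, 10, [76, 73, 93]]
After line 3 (extend unpacks [49], adds 49): lst = [2, 27, 10, [76, 73, 93], 49]
After line 4: result = len(lst) = 5

5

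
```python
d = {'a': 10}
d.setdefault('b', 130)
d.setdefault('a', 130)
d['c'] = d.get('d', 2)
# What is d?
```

After line 1: d = {'a': 10}
After line 2 (setdefault adds 'b'=130): d = {'a': 10, 'b': 130}
After line 3 (setdefault 'a' no-op, already exists): d = {'a': 10, 'b': 130}
After line 4 (get('d', 2) returns default since 'd' not in d): d = {'a': 10, 'b': 130, 'c': 2}

{'a': 10, 'b': 130, 'c': 2}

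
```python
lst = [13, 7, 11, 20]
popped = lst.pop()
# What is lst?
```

[13, 7, 11]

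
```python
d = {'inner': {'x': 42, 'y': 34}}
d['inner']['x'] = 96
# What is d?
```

After line 1: d = {'inner': {'x': 42, 'y': 34}}
After line 2 (inner x overwritten): d = {'inner': {'x': 96, 'y': 34}}

{'inner': {'x': 96, 'y': 34}}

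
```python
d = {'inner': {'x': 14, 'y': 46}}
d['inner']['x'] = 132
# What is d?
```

After line 1: d = {'inner': {'x': 14, 'y': 46}}
After line 2 (inner x overwritten): d = {'inner': {'x': 132, 'y': 46}}

{'inner': {'x': 132, 'y': 46}}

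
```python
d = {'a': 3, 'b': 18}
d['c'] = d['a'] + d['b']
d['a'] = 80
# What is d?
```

After line 1: d = {'a': 3, 'b': 18}
After line 2 (d['c'] = 3 + 18): d = {'a': 3, 'b': 18, 'c': 21}
After line 3: d = {'a': 80, 'b': 18, 'c': 21}

{'a': 80, 'b': 18, 'c': 21}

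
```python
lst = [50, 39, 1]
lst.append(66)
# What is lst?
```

[50, 39, 1, 66]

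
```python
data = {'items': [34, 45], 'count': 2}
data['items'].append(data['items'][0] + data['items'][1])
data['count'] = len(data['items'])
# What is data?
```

After line 1: data = {'items': [34, 45], 'count': 2}
After line 2 (append 34 + 45 = 79): data = {'items': [34, 45, 79], 'count': 2}
After line 3 (count = len(items) = 3): data = {'items': [34, 45, 79], 'count': 3}

{'items': [34, 45, 79], 'count': 3}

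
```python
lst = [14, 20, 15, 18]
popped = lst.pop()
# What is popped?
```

18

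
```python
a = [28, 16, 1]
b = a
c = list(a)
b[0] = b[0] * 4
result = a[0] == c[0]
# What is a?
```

After line 1: a = [28, 16, 1]
After line 2 (b = a, alias): a = [28, 16, 1], b = [28, 16, 1]
After line 3 (c = list(a) is a copy, new object): c = [28, 16, 1]
After line 4 (b[0] = 28 * 4 = 112; mutates shared a/b): a = b = [112, 16, 1], c = [28, 16, 1]
After line 5 (a[0] = 112, c[0] = 28; result = False)

[112, 16, 1]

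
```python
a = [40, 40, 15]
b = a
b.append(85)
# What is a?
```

After line 1: a = [40, 40, 15]
After line 2 (b = a is an alias, same object): a = [40, 40, 15], b = [40, 40, 15]
After line 3 (b.append mutates the shared list): a = [40, 40, 15, 85], b = [40, 40, 15, 85]

[40, 40, 15, 85]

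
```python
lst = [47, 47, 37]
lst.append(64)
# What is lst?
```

[47, 47, 37, 64]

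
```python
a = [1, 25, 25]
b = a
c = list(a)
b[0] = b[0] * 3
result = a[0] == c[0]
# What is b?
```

After line 1: a = [1, 25, 25]
After line 2 (b = a, alias): a = [1, 25, 25], b = [1, 25, 25]
After line 3 (c = list(a) is a copy, new object): c = [1, 25, 25]
After line 4 (b[0] = 1 * 3 = 3; mutates shared a/b): a = b = [3, 25, 25], c = [1, 25, 25]
After line 5 (a[0] = 3, c[0] = 1; result = False)

[3, 25, 25]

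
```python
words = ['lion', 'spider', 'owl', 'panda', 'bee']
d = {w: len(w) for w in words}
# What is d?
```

{'lion': 4, 'spider': 6, 'owl': 3, 'panda': 5, 'bee': 3}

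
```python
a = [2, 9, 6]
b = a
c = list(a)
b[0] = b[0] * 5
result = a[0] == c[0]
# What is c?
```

After line 1: a = [2, 9, 6]
After line 2 (b = a, alias): a = [2, 9, 6], b = [2, 9, 6]
After line 3 (c = list(a) is a copy, new object): c = [2, 9, 6]
After line 4 (b[0] = 2 * 5 = 10; mutates shared a/b): a = b = [10, 9, 6], c = [2, 9, 6]
After line 5 (a[0] = 10, c[0] = 2; result = False)

[2, 9, 6]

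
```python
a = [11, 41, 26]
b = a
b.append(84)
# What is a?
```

After line 1: a = [11, 41, 26]
After line 2 (b = a is an alias, same object): a = [11, 41, 26], b = [11, 41, 26]
After line 3 (b.append mutates the shared list): a = [11, 41, 26, 84], b = [11, 41, 26, 84]

[11, 41, 26, 84]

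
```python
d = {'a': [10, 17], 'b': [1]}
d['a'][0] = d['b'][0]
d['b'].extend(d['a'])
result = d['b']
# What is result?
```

After line 1: d = {'a': [10, 17], 'b': [1]}
After line 2 (a[0] = b[0] = 1): d = {'a': [1, 17], 'b': [1]}
After line 3 (b.extend(a) appends [1, 17]): d = {'a': [1, 17], 'b': [1, 1, 17]}
After line 4: result = d['b'] = [1, 1, 17]

[1, 1, 17]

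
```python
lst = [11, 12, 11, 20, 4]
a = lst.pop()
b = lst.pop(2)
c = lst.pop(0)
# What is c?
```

After line 1: lst = [11, 12, 11, 20, 4]
After line 2 (pop() -> a = 4): lst = [11, 12, 11, 20]
After line 3 (pop(2) -> b = 11): lst = [11, 12, 20]
After line 4 (pop(0) -> c = 11): lst = [12, 20]

11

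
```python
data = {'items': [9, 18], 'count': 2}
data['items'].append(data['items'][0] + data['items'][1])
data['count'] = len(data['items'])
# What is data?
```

After line 1: data = {'items': [9, 18], 'count': 2}
After line 2 (append 9 + 18 = 27): data = {'items': [9, 18, 27], 'count': 2}
After line 3 (count = len(items) = 3): data = {'items': [9, 18, 27], 'count': 3}

{'items': [9, 18, 27], 'count': 3}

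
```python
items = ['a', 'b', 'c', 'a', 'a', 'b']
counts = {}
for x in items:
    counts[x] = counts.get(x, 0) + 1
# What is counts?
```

Initial: counts = {}, items = ['a', 'b', 'c', 'a', 'a', 'b']
See 'a': counts = {'a': 1}
See 'b': counts = {'a': 1, 'b': 1}
See 'c': counts = {'a': 1, 'b': 1, 'c': 1}
See 'a': counts = {'a': 2, 'b': 1, 'c': 1}
See 'a': counts = {'a': 3, 'b': 1, 'c': 1}
See 'b': counts = {'a': 3, 'b': 2, 'c': 1}

{'a': 3, 'b': 2, 'c': 1}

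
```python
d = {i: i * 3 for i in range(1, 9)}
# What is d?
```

{1: 3, 2: 6, 3: 9, 4: 12, 5: 15, 6: 18, 7: 21, 8: 24}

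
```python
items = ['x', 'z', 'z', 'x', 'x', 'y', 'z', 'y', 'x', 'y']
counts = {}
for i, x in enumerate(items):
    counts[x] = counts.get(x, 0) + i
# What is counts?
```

Initial: counts = {}, items = ['x', 'z', 'z', 'x', 'x', 'y', 'z', 'y', 'x', 'y']
i=0, x='x': counts = {'x': 0}
i=1, x='z': counts = {'x': 0, 'z': 1}
i=2, x='z': counts = {'x': 0, 'z': 3}
i=3, x='x': counts = {'x': 3, 'z': 3}
i=4, x='x': counts = {'x': 7, 'z': 3}
i=5, x='y': counts = {'x': 7, 'z': 3, 'y': 5}
i=6, x='z': counts = {'x': 7, 'z': 9, 'y': 5}
i=7, x='y': counts = {'x': 7, 'z': 9, 'y': 12}
i=8, x='x': counts = {'x': 15, 'z': 9, 'y': 12}
i=9, x='y': counts = {'x': 15, 'z': 9, 'y': 21}

{'x': 15, 'z': 9, 'y': 21}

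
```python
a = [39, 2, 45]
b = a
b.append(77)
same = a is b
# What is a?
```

After line 1: a = [39, 2, 45]
After line 2 (b = a is an alias, same object): a = [39, 2, 45], b = [39, 2, 45]
After line 3 (b.append mutates the shared list): a = [39, 2, 45, 77], b = [39, 2, 45, 77]
After line 4 (same = a is b; same object -> True): same = True

[39, 2, 45, 77]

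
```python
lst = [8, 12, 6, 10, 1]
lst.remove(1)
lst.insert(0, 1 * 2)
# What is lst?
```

After line 1: lst = [8, 12, 6, 10, 1]
After line 2 (remove first 1): lst = [8, 12, 6, 10]
After line 3 (insert 2 at index 0): lst = [2, 8, 12, 6, 10]

[2, 8, 12, 6, 10]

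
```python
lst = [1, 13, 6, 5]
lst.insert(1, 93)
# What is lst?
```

[1, 93, 13, 6, 5]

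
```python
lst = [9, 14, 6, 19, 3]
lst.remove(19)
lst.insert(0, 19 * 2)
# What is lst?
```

After line 1: lst = [9, 14, 6, 19, 3]
After line 2 (remove first 19): lst = [9, 14, 6, 3]
After line 3 (insert 38 at index 0): lst = [38, 9, 14, 6, 3]

[38, 9, 14, 6, 3]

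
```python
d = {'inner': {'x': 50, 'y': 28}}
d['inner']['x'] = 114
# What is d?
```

After line 1: d = {'inner': {'x': 50, 'y': 28}}
After line 2 (inner x overwritten): d = {'inner': {'x': 114, 'y': 28}}

{'inner': {'x': 114, 'y': 28}}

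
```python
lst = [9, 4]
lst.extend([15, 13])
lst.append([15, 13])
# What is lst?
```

After line 1: lst = [9, 4]
After line 2 (extend unpacks [15, 13]): lst = [9, 4, 15, 13]
After line 3 (append adds [15, 13] as single element): lst = [9, 4, 15, 13, [15, 13]]

[9, 4, 15, 13, [15, 13]]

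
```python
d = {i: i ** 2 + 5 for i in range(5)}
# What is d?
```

{0: 5, 1: 6, 2: 9, 3: 14, 4: 21}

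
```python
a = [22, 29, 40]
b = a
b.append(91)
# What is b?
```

After line 1: a = [22, 29, 40]
After line 2 (b = a is an alias, same object): a = [22, 29, 40], b = [22, 29, 40]
After line 3 (b.append mutates the shared list): a = [22, 29, 40, 91], b = [22, 29, 40, 91]

[22, 29, 40, 91]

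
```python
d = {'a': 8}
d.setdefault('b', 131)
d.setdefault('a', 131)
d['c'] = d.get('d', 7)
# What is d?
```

After line 1: d = {'a': 8}
After line 2 (setdefault adds 'b'=131): d = {'a': 8, 'b': 131}
After line 3 (setdefault 'a' no-op, already exists): d = {'a': 8, 'b': 131}
After line 4 (get('d', 7) returns default since 'd' not in d): d = {'a': 8, 'b': 131, 'c': 7}

{'a': 8, 'b': 131, 'c': 7}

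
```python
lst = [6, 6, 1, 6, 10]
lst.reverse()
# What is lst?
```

[10, 6, 1, 6, 6]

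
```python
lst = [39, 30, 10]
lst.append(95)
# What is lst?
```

[39, 30, 10, 95]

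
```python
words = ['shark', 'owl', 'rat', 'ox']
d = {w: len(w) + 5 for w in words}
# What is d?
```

{'shark': 10, 'owl': 8, 'rat': 8, 'ox': 7}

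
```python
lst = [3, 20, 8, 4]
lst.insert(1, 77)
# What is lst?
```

[3, 77, 20, 8, 4]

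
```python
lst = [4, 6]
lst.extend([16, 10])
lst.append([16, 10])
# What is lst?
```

After line 1: lst = [4, 6]
After line 2 (extend unpacks [16, 10]): lst = [4, 6, 16, 10]
After line 3 (append adds [16, 10] as single element): lst = [4, 6, 16, 10, [16, 10]]

[4, 6, 16, 10, [16, 10]]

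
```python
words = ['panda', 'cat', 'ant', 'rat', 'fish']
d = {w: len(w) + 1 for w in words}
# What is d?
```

{'panda': 6, 'cat': 4, 'ant': 4, 'rat': 4, 'fish': 5}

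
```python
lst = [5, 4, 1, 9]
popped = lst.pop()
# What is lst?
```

[5, 4, 1]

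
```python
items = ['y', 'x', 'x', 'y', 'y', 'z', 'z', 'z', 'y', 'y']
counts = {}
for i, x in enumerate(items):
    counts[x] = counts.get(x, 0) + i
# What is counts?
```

Initial: counts = {}, items = ['y', 'x', 'x', 'y', 'y', 'z', 'z', 'z', 'y', 'y']
i=0, x='y': counts = {'y': 0}
i=1, x='x': counts = {'y': 0, 'x': 1}
i=2, x='x': counts = {'y': 0, 'x': 3}
i=3, x='y': counts = {'y': 3, 'x': 3}
i=4, x='y': counts = {'y': 7, 'x': 3}
i=5, x='z': counts = {'y': 7, 'x': 3, 'z': 5}
i=6, x='z': counts = {'y': 7, 'x': 3, 'z': 11}
i=7, x='z': counts = {'y': 7, 'x': 3, 'z': 18}
i=8, x='y': counts = {'y': 15, 'x': 3, 'z': 18}
i=9, x='y': counts = {'y': 24, 'x': 3, 'z': 18}

{'y': 24, 'x': 3, 'z': 18}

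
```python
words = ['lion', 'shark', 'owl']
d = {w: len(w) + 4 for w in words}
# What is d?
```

{'lion': 8, 'shark': 9, 'owl': 7}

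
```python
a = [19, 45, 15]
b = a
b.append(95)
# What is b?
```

After line 1: a = [19, 45, 15]
After line 2 (b = a is an alias, same object): a = [19, 45, 15], b = [19, 45, 15]
After line 3 (b.append mutates the shared list): a = [19, 45, 15, 95], b = [19, 45, 15, 95]

[19, 45, 15, 95]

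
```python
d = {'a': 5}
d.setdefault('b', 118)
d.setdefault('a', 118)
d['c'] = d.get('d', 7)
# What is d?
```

After line 1: d = {'a': 5}
After line 2 (setdefault adds 'b'=118): d = {'a': 5, 'b': 118}
After line 3 (setdefault 'a' no-op, already exists): d = {'a': 5, 'b': 118}
After line 4 (get('d', 7) returns default since 'd' not in d): d = {'a': 5, 'b': 118, 'c': 7}

{'a': 5, 'b': 118, 'c': 7}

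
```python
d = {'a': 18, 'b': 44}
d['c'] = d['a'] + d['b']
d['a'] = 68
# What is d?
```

After line 1: d = {'a': 18, 'b': 44}
After line 2 (d['c'] = 18 + 44): d = {'a': 18, 'b': 44, 'c': 62}
After line 3: d = {'a': 68, 'b': 44, 'c': 62}

{'a': 68, 'b': 44, 'c': 62}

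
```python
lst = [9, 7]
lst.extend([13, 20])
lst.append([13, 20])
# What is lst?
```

After line 1: lst = [9, 7]
After line 2 (extend unpacks [13, 20]): lst = [9, 7, 13, 20]
After line 3 (append adds [13, 20] as single element): lst = [9, 7, 13, 20, [13, 20]]

[9, 7, 13, 20, [13, 20]]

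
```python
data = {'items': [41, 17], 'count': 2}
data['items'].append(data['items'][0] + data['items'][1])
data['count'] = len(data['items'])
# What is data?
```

After line 1: data = {'items': [41, 17], 'count': 2}
After line 2 (append 41 + 17 = 58): data = {'items': [41, 17, 58], 'count': 2}
After line 3 (count = len(items) = 3): data = {'items': [41, 17, 58], 'count': 3}

{'items': [41, 17, 58], 'count': 3}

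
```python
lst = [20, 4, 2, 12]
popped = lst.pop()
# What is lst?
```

[20, 4, 2]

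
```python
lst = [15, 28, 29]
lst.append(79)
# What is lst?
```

[15, 28, 29, 79]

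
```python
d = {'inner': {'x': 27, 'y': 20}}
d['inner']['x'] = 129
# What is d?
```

After line 1: d = {'inner': {'x': 27, 'y': 20}}
After line 2 (inner x overwritten): d = {'inner': {'x': 129, 'y': 20}}

{'inner': {'x': 129, 'y': 20}}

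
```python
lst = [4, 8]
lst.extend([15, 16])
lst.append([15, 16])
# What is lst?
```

After line 1: lst = [4, 8]
After line 2 (extend unpacks [15, 16]): lst = [4, 8, 15, 16]
After line 3 (append adds [15, 16] as single element): lst = [4, 8, 15, 16, [15, 16]]

[4, 8, 15, 16, [15, 16]]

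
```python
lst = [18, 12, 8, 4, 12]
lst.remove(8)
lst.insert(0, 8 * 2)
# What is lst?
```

After line 1: lst = [18, 12, 8, 4, 12]
After line 2 (remove first 8): lst = [18, 12, 4, 12]
After line 3 (insert 16 at index 0): lst = [16, 18, 12, 4, 12]

[16, 18, 12, 4, 12]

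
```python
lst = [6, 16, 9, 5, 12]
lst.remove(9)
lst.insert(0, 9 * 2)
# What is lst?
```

After line 1: lst = [6, 16, 9, 5, 12]
After line 2 (remove first 9): lst = [6, 16, 5, 12]
After line 3 (insert 18 at index 0): lst = [18, 6, 16, 5, 12]

[18, 6, 16, 5, 12]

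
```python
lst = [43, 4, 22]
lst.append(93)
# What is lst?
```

[43, 4, 22, 93]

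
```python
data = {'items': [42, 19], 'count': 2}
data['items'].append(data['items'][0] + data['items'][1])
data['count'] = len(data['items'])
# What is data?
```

After line 1: data = {'items': [42, 19], 'count': 2}
After line 2 (append 42 + 19 = 61): data = {'items': [42, 19, 61], 'count': 2}
After line 3 (count = len(items) = 3): data = {'items': [42, 19, 61], 'count': 3}

{'items': [42, 19, 61], 'count': 3}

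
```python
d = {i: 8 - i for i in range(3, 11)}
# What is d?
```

{3: 5, 4: 4, 5: 3, 6: 2, 7: 1, 8: 0, 9: -1, 10: -2}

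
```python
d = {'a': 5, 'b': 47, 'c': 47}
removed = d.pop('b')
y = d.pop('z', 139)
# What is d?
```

After line 1: d = {'a': 5, 'b': 47, 'c': 47}
After line 2 (pop 'b' returns 47): d = {'a': 5, 'c': 47}, removed = 47
After line 3 (pop 'z' missing, returns default 139): d = {'a': 5, 'c': 47}, y = 139

{'a': 5, 'c': 47}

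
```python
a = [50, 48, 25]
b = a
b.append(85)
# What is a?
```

After line 1: a = [50, 48, 25]
After line 2 (b = a is an alias, same object): a = [50, 48, 25], b = [50, 48, 25]
After line 3 (b.append mutates the shared list): a = [50, 48, 25, 85], b = [50, 48, 25, 85]

[50, 48, 25, 85]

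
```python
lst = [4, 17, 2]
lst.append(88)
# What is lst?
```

[4, 17, 2, 88]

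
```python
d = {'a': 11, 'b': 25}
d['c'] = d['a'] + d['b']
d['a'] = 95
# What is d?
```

After line 1: d = {'a': 11, 'b': 25}
After line 2 (d['c'] = 11 + 25): d = {'a': 11, 'b': 25, 'c': 36}
After line 3: d = {'a': 95, 'b': 25, 'c': 36}

{'a': 95, 'b': 25, 'c': 36}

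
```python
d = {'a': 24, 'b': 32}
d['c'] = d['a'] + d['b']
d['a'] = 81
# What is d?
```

After line 1: d = {'a': 24, 'b': 32}
After line 2 (d['c'] = 24 + 32): d = {'a': 24, 'b': 32, 'c': 56}
After line 3: d = {'a': 81, 'b': 32, 'c': 56}

{'a': 81, 'b': 32, 'c': 56}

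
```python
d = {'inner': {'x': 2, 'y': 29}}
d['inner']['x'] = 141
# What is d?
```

After line 1: d = {'inner': {'x': 2, 'y': 29}}
After line 2 (inner x overwritten): d = {'inner': {'x': 141, 'y': 29}}

{'inner': {'x': 141, 'y': 29}}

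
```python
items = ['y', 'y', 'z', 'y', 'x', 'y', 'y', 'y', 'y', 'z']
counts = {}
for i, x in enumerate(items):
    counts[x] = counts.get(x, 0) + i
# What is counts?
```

Initial: counts = {}, items = ['y', 'y', 'z', 'y', 'x', 'y', 'y', 'y', 'y', 'z']
i=0, x='y': counts = {'y': 0}
i=1, x='y': counts = {'y': 1}
i=2, x='z': counts = {'y': 1, 'z': 2}
i=3, x='y': counts = {'y': 4, 'z': 2}
i=4, x='x': counts = {'y': 4, 'z': 2, 'x': 4}
i=5, x='y': counts = {'y': 9, 'z': 2, 'x': 4}
i=6, x='y': counts = {'y': 15, 'z': 2, 'x': 4}
i=7, x='y': counts = {'y': 22, 'z': 2, 'x': 4}
i=8, x='y': counts = {'y': 30, 'z': 2, 'x': 4}
i=9, x='z': counts = {'y': 30, 'z': 11, 'x': 4}

{'y': 30, 'z': 11, 'x': 4}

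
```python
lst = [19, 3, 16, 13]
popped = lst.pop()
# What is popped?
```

13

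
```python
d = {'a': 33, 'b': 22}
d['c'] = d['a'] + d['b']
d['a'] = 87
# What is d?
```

After line 1: d = {'a': 33, 'b': 22}
After line 2 (d['c'] = 33 + 22): d = {'a': 33, 'b': 22, 'c': 55}
After line 3: d = {'a': 87, 'b': 22, 'c': 55}

{'a': 87, 'b': 22, 'c': 55}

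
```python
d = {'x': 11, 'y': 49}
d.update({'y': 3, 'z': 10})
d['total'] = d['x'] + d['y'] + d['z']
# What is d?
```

After line 1: d = {'x': 11, 'y': 49}
After line 2 (y overwritten, z added): d = {'x': 11, 'y': 3, 'z': 10}
After line 3 (total = 11 + 3 + 10 = 24): d = {'x': 11, 'y': 3, 'z': 10, 'total': 24}

{'x': 11, 'y': 3, 'z': 10, 'total': 24}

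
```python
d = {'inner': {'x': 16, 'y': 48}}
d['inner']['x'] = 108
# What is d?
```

After line 1: d = {'inner': {'x': 16, 'y': 48}}
After line 2 (inner x overwritten): d = {'inner': {'x': 108, 'y': 48}}

{'inner': {'x': 108, 'y': 48}}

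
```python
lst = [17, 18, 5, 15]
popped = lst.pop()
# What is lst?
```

[17, 18, 5]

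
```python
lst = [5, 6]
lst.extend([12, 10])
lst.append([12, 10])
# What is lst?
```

After line 1: lst = [5, 6]
After line 2 (extend unpacks [12, 10]): lst = [5, 6, 12, 10]
After line 3 (append adds [12, 10] as single element): lst = [5, 6, 12, 10, [12, 10]]

[5, 6, 12, 10, [12, 10]]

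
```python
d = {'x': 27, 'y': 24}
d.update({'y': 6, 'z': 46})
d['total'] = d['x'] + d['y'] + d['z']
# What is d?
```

After line 1: d = {'x': 27, 'y': 24}
After line 2 (y overwritten, z added): d = {'x': 27, 'y': 6, 'z': 46}
After line 3 (total = 27 + 6 + 46 = 79): d = {'x': 27, 'y': 6, 'z': 46, 'total': 79}

{'x': 27, 'y': 6, 'z': 46, 'total': 79}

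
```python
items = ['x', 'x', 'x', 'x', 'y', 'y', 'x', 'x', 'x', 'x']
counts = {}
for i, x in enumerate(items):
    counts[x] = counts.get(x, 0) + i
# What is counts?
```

Initial: counts = {}, items = ['x', 'x', 'x', 'x', 'y', 'y', 'x', 'x', 'x', 'x']
i=0, x='x': counts = {'x': 0}
i=1, x='x': counts = {'x': 1}
i=2, x='x': counts = {'x': 3}
i=3, x='x': counts = {'x': 6}
i=4, x='y': counts = {'x': 6, 'y': 4}
i=5, x='y': counts = {'x': 6, 'y': 9}
i=6, x='x': counts = {'x': 12, 'y': 9}
i=7, x='x': counts = {'x': 19, 'y': 9}
i=8, x='x': counts = {'x': 27, 'y': 9}
i=9, x='x': counts = {'x': 36, 'y': 9}

{'x': 36, 'y': 9}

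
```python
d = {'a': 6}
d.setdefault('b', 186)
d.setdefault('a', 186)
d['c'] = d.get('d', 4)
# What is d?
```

After line 1: d = {'a': 6}
After line 2 (setdefault adds 'b'=186): d = {'a': 6, 'b': 186}
After line 3 (setdefault 'a' no-op, already exists): d = {'a': 6, 'b': 186}
After line 4 (get('d', 4) returns default since 'd' not in d): d = {'a': 6, 'b': 186, 'c': 4}

{'a': 6, 'b': 186, 'c': 4}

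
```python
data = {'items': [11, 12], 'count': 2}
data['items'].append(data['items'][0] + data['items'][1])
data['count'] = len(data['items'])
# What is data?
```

After line 1: data = {'items': [11, 12], 'count': 2}
After line 2 (append 11 + 12 = 23): data = {'items': [11, 12, 23], 'count': 2}
After line 3 (count = len(items) = 3): data = {'items': [11, 12, 23], 'count': 3}

{'items': [11, 12, 23], 'count': 3}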